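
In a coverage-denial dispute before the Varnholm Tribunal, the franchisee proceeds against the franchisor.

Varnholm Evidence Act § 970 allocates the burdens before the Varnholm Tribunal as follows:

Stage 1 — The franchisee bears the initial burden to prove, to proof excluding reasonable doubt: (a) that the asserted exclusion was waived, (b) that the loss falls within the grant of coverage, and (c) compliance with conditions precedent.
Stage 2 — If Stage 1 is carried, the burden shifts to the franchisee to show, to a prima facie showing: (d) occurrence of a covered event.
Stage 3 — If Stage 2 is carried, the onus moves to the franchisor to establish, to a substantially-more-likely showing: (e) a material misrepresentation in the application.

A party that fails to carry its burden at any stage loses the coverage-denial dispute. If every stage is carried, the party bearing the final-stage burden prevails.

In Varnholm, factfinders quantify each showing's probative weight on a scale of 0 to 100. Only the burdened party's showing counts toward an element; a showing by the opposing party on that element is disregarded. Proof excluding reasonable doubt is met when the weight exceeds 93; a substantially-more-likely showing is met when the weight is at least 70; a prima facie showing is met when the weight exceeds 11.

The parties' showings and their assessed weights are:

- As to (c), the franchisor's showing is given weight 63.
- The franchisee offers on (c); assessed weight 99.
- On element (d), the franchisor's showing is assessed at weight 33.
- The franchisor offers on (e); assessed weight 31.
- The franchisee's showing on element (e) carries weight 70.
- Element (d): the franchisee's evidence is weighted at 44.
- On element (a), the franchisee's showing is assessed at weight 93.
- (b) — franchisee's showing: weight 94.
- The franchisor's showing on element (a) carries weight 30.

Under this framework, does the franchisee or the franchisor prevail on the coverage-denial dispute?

franchisor

At Stage 1 the franchisee must meet proof excluding reasonable doubt (weight exceeds 93): on (a) the weight is 93 (the franchisor's 30 is given no effect), which does not exceed 93, so (a) does not meet the standard; on (b) the weight is 94, > 93, so (b) meets the standard; on (c) the weight is 99 (the franchisor's 63 is given no effect), which does exceed 93, so (c) meets the standard.
  The franchisee does not carry Stage 1.
So the franchisor prevails.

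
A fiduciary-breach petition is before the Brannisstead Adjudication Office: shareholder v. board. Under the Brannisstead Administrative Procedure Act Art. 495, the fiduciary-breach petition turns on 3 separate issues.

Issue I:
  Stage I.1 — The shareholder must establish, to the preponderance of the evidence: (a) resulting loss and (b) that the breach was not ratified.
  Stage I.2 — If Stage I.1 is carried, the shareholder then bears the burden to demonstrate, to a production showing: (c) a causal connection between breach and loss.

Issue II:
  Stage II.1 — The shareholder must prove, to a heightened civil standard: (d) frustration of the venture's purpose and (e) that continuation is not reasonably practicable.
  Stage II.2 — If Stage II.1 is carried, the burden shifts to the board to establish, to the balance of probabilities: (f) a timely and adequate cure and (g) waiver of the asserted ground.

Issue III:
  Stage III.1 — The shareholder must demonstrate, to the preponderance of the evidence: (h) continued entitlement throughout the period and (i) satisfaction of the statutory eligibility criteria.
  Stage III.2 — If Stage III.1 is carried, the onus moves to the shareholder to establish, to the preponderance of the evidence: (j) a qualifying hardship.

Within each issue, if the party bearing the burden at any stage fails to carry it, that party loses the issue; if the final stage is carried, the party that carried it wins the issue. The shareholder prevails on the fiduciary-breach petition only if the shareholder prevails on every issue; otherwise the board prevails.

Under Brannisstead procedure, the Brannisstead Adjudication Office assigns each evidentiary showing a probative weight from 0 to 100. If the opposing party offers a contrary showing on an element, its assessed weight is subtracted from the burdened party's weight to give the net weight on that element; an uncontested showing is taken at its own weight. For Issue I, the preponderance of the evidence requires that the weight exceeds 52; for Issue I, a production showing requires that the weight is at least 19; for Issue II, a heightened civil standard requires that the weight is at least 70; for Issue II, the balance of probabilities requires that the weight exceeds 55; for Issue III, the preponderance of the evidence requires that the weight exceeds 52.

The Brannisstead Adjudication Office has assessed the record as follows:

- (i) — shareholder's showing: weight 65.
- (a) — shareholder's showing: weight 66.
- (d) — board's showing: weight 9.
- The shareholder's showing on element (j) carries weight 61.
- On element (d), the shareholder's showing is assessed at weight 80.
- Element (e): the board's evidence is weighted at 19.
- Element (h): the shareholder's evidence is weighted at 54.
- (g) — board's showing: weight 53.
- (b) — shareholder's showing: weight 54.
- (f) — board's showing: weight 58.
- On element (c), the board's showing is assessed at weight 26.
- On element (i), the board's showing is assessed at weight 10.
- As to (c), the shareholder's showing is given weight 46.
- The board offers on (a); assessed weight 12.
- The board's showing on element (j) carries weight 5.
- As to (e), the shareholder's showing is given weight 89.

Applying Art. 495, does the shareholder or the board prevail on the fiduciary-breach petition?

— Issue I —
Stage I.1 — burden on shareholder; standard: the preponderance of the evidence (weight exceeds 52).
    (a): 66 − 12 = 54 > 52 [met]
    (b): 54 > 52 [met]
  All elements met. The shareholder retains the burden for Stage I.2.
Stage I.2 — burden on shareholder; standard: a production showing (weight is at least 19).
    (c): 46 − 26 = 20 ≥ 19 [met]
  All elements met at the final stage.
All stages carried — the shareholder prevails on this issue.
— Issue II —
Stage II.1 (shareholder, a heightened civil standard, weight is at least 70): (d) net 80−9=71 ≥ 70 — meets; (e) net 89−19=70 ≥ 70 — meets.
  All elements met. The burden passes to the board.
Stage II.2 (board, the balance of probabilities, weight exceeds 55): (f) 58 > 55 — meets; (g) 53 ≤ 55 — fails.
  Stage II.2 not carried; the board fails its burden.
So the shareholder prevails on this issue.
— Issue III —
Stage III.1 (shareholder, the preponderance of the evidence, weight exceeds 52): (h) 54 > 52 — meets; (i) net 65−10=55 > 52 — meets.
  Stage III.1 carried; the burden remains with the shareholder.
Stage III.2 (shareholder, the preponderance of the evidence, weight exceeds 52): (j) net 61−5=56 > 52 — meets.
  All elements met at the final stage.
All stages carried — the shareholder prevails on this issue.
Per-issue: Issue I → shareholder; Issue II → shareholder; Issue III → shareholder. The shareholder must prevail on every issue; overall, the shareholder prevails.

shareholder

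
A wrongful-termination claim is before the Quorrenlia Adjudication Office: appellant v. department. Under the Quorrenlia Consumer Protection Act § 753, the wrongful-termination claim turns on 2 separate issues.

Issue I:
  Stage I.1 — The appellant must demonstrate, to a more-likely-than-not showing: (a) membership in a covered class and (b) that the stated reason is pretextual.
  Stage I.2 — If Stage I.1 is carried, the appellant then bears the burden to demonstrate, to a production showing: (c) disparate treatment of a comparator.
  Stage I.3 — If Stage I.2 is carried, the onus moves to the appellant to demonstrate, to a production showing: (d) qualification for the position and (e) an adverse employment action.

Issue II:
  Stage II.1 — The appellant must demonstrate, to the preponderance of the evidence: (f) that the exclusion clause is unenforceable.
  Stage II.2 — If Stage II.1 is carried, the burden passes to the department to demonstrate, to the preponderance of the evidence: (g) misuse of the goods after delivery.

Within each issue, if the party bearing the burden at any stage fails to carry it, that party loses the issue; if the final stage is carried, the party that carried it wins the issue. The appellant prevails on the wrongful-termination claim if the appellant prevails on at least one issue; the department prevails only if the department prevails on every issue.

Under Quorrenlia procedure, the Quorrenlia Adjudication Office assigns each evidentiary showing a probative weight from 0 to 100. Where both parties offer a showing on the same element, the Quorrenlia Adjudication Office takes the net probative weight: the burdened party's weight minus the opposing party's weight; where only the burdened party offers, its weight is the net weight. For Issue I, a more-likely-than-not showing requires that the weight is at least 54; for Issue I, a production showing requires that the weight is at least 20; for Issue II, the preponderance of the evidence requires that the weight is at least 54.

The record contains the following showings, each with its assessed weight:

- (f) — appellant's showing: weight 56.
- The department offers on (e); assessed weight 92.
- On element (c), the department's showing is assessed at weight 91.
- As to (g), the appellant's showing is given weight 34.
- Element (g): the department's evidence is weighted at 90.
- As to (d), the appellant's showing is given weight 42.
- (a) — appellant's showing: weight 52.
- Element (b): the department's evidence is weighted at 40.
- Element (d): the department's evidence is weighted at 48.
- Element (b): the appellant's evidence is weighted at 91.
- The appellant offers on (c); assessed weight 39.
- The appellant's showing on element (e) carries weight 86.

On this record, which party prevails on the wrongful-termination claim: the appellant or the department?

— Issue I —
Stage I.1 (appellant, a more-likely-than-not showing, weight is at least 54): (a) 52 < 54 — fails; (b) net 91−40=51 < 54 — fails.
  The appellant does not carry Stage I.1.
The analysis ends at Stage I.1; the department prevails on this issue.
— Issue II —
At Stage II.1 the appellant must meet the preponderance of the evidence (weight is at least 54): on (f) the weight is 56, which does reach 54, so (f) meets the standard.
  The appellant carries Stage II.1; the department now bears the burden.
At Stage II.2 the department must meet the preponderance of the evidence (weight is at least 54): on (g) the weight is 90 less the opposing 34 gives net 56, which does reach 54, so (g) meets the standard.
  Stage II.2 carried; the final stage is satisfied.
With every stage satisfied, the department prevails on this issue.
Per-issue: Issue I → department; Issue II → department. The appellant must prevail on at least one issue; overall, the department prevails.

department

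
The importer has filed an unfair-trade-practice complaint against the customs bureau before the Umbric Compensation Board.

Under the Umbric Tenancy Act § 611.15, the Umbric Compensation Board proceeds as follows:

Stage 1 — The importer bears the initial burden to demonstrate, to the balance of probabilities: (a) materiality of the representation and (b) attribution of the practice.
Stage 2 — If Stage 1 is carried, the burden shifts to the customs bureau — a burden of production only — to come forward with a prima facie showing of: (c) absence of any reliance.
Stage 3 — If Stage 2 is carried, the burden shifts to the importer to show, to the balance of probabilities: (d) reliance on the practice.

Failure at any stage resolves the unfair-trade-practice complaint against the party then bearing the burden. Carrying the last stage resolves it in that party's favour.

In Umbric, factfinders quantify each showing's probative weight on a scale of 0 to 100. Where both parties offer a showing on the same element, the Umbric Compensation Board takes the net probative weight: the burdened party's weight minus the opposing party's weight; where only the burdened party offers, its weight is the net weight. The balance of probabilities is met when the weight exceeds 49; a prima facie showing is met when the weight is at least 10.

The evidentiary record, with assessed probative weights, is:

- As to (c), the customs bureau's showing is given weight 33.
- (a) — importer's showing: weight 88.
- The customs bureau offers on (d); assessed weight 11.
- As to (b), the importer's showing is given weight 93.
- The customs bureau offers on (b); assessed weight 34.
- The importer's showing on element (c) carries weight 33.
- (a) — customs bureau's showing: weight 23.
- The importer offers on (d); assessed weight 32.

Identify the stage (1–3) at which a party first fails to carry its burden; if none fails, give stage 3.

stage 2

Stage 1 (importer, the balance of probabilities, weight exceeds 49): (a) net 88−23=65 > 49 — meets; (b) net 93−34=59 > 49 — meets.
  Stage 1 carried; the burden shifts to the customs bureau.
Stage 2 (customs bureau, a prima facie showing, weight is at least 10): (c) net 33−33=0 < 10 — fails.
  Stage 2 not carried; the customs bureau fails its burden.
So the importer prevails.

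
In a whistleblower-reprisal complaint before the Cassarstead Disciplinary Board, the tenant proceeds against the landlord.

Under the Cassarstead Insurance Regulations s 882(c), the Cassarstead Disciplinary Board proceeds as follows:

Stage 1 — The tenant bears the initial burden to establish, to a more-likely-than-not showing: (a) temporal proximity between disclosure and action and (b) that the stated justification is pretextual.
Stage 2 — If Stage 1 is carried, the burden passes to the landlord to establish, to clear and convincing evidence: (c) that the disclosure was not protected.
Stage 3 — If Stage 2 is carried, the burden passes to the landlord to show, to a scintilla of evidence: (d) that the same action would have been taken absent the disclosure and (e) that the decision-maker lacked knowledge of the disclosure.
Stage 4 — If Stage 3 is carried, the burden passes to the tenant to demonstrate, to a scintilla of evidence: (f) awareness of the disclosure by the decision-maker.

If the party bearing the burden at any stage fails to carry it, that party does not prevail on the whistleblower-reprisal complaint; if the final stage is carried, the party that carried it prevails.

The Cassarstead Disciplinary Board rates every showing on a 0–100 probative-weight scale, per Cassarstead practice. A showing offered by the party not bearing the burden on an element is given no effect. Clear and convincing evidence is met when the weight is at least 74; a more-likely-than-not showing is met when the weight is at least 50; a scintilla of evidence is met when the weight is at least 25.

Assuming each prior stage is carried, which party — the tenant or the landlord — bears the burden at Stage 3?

Stage 3's rule assigns the burden to the landlord (to a scintilla of evidence).

landlord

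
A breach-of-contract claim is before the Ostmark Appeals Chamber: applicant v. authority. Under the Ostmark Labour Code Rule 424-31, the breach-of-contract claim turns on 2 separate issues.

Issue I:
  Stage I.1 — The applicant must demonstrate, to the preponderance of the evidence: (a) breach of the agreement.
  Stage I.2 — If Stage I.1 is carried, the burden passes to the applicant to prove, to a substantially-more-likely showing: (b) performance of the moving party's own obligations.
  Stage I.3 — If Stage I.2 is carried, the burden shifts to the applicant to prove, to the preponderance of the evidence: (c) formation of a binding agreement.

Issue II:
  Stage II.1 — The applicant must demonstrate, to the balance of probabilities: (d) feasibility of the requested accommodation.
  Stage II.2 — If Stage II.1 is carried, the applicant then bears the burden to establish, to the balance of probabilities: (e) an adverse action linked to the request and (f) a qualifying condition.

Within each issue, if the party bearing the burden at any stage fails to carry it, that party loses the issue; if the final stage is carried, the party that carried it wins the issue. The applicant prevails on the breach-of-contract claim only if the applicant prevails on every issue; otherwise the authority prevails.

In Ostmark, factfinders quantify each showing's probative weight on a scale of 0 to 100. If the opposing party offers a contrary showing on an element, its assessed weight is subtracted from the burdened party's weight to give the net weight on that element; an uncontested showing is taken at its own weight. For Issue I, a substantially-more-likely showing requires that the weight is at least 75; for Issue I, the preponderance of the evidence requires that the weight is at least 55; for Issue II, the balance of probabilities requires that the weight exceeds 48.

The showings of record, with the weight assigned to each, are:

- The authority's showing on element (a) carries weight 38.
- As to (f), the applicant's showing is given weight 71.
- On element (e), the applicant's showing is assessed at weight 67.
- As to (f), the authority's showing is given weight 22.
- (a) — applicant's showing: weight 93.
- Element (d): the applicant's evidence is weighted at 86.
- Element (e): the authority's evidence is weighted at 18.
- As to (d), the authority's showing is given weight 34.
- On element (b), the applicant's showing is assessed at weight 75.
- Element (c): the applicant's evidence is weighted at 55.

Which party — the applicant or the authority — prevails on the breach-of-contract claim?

— Issue I —
Stage I.1 — burden on applicant; standard: the preponderance of the evidence (weight is at least 55).
    (a): 93 − 38 = 55 ≥ 55 [met]
  Stage I.1 carried; the burden remains with the applicant.
Stage I.2 — burden on applicant; standard: a substantially-more-likely showing (weight is at least 75).
    (b): 75 ≥ 75 [met]
  Stage I.2 is satisfied; the applicant continues to bear the burden.
Stage I.3 — burden on applicant; standard: the preponderance of the evidence (weight is at least 55).
    (c): 55 ≥ 55 [met]
  All elements met at the final stage.
Every stage carried; the applicant prevails on this issue.
— Issue II —
Stage II.1 (applicant, the balance of probabilities, weight exceeds 48): (d) net 86−34=52 > 48 — meets.
  All elements met. The applicant retains the burden for Stage II.2.
Stage II.2 (applicant, the balance of probabilities, weight exceeds 48): (e) net 67−18=49 > 48 — meets; (f) net 71−22=49 > 48 — meets.
  Stage II.2 carried; the final stage is satisfied.
Every stage carried; the applicant prevails on this issue.
Per-issue: Issue I → applicant; Issue II → applicant. The applicant must prevail on every issue; overall, the applicant prevails.

applicant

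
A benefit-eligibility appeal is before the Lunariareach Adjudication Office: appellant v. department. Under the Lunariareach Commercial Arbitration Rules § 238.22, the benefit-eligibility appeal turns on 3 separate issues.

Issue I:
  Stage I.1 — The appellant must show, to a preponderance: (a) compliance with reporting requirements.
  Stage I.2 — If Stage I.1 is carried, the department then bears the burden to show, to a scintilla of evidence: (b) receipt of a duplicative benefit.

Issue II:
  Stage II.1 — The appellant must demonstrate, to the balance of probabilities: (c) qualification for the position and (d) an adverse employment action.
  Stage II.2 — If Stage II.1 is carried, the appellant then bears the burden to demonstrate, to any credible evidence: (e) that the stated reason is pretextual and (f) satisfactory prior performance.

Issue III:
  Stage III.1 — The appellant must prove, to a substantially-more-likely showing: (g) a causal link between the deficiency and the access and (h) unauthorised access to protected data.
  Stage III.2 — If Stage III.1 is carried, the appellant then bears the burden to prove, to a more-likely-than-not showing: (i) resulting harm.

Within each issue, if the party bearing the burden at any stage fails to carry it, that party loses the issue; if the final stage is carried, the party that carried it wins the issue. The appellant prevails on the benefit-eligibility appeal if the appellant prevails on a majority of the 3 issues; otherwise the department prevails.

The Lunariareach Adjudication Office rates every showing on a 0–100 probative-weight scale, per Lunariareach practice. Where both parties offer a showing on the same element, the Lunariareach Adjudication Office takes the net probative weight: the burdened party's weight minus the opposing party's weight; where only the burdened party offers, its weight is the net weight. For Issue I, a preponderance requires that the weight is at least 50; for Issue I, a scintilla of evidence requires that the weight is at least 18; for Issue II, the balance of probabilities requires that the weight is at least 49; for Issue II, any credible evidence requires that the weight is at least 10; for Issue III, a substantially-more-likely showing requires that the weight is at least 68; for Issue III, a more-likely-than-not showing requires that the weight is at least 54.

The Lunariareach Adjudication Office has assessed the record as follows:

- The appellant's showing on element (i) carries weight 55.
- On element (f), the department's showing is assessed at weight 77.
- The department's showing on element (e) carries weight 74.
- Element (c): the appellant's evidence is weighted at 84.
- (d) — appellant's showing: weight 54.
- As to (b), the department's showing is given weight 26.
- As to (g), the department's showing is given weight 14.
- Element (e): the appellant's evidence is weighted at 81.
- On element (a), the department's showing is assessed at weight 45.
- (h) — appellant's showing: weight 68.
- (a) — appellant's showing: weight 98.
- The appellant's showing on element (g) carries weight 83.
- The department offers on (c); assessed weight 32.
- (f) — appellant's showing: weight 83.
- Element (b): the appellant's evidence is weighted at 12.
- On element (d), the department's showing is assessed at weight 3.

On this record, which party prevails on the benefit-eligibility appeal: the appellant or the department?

appellant

— Issue I —
At Stage I.1 the appellant must meet a preponderance (weight is at least 50): on (a) the weight is 98 less the opposing 45 gives net 53, ≥ 50, so (a) meets the standard.
  The appellant carries Stage I.1; the department now bears the burden.
At Stage I.2 the department must meet a scintilla of evidence (weight is at least 18): on (b) the weight is 26 less the opposing 12 gives net 14, which does not reach 18, so (b) does not meet the standard.
  Stage I.2 not carried; the department fails its burden.
The appellant prevails on this issue.
— Issue II —
Stage II.1 (appellant, the balance of probabilities, weight is at least 49): (c) net 84−32=52 ≥ 49 — meets; (d) net 54−3=51 ≥ 49 — meets.
  All elements met. The appellant retains the burden for Stage II.2.
Stage II.2 (appellant, any credible evidence, weight is at least 10): (e) net 81−74=7 < 10 — fails; (f) net 83−77=6 < 10 — fails.
  The appellant does not carry Stage II.2.
The analysis ends at Stage II.2; the department prevails on this issue.
— Issue III —
Stage III.1 — burden on appellant; standard: a substantially-more-likely showing (weight is at least 68).
    (g): 83 − 14 = 69 ≥ 68 [met]
    (h): 68 ≥ 68 [met]
  Stage III.1 carried; the burden remains with the appellant.
Stage III.2 — burden on appellant; standard: a more-likely-than-not showing (weight is at least 54).
    (i): 55 ≥ 54 [met]
  Stage III.2 carried; the final stage is satisfied.
All stages carried — the appellant prevails on this issue.
Per-issue: Issue I → appellant; Issue II → department; Issue III → appellant. The appellant must prevail on a majority of issues; overall, the appellant prevails.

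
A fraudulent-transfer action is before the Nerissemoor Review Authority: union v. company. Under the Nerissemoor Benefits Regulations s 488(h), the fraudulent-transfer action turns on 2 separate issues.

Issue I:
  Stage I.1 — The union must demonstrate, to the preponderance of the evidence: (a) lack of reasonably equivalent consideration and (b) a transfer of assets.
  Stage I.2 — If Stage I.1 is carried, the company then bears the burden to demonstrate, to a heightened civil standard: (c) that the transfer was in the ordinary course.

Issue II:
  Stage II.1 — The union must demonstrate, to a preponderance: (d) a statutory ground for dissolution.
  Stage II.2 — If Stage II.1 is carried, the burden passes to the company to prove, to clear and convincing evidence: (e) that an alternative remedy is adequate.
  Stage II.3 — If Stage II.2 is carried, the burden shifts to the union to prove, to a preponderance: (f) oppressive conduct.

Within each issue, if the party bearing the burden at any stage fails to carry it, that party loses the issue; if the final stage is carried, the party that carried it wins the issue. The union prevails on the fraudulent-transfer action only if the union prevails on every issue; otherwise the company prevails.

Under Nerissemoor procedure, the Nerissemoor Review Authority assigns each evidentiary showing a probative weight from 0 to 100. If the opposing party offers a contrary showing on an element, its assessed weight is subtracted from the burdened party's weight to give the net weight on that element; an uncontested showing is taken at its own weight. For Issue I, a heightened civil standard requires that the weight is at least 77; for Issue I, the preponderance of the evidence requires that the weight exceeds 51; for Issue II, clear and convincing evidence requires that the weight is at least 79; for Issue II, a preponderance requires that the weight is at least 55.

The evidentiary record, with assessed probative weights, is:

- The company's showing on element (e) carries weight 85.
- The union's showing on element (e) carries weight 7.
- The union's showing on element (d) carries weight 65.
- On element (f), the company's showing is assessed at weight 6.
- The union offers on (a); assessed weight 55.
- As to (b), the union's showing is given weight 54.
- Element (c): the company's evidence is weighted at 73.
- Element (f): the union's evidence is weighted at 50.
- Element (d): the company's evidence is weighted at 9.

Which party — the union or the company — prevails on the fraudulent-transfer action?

union

— Issue I —
Stage I.1 (union, the preponderance of the evidence, weight exceeds 51): (a) 55 > 51 — meets; (b) 54 > 51 — meets.
  All elements met. The burden passes to the company.
Stage I.2 (company, a heightened civil standard, weight is at least 77): (c) 73 < 77 — fails.
  The company does not carry Stage I.2.
The union prevails on this issue.
— Issue II —
Stage II.1 — burden on union; standard: a preponderance (weight is at least 55).
    (d): 65 − 9 = 56 ≥ 55 [met]
  Stage II.1 is satisfied; the onus moves to the company.
Stage II.2 — burden on company; standard: clear and convincing evidence (weight is at least 79).
    (e): 85 − 7 = 78 < 79 [not met]
  Not every element is met, so the company fails to carry Stage II.2.
The union prevails on this issue.
Per-issue: Issue I → union; Issue II → union. The union must prevail on every issue; overall, the union prevails.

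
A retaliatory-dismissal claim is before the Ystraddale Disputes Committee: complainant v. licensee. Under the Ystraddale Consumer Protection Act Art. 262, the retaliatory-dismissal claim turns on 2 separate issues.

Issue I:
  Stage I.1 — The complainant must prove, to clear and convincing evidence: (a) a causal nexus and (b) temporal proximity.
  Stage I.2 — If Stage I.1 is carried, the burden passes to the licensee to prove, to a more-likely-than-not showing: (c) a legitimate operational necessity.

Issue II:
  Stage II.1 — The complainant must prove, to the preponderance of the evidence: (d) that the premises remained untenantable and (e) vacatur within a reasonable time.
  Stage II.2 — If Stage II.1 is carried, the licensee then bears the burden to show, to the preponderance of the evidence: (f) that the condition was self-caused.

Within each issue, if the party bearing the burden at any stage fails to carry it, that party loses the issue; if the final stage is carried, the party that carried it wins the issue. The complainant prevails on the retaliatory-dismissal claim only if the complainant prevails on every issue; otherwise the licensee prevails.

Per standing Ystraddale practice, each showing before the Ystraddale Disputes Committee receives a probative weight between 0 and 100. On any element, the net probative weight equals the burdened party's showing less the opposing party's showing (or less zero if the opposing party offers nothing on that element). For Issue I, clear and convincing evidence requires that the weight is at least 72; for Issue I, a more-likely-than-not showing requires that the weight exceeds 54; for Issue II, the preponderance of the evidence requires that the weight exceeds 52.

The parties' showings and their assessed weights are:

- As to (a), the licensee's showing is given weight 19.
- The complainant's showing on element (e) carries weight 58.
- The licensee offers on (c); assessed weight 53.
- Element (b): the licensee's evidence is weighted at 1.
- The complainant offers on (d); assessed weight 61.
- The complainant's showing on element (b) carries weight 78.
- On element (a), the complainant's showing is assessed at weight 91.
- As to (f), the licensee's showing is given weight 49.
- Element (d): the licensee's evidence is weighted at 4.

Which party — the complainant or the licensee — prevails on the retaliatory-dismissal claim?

— Issue I —
Stage I.1 (complainant, clear and convincing evidence, weight is at least 72): (a) net 91−19=72 ≥ 72 — meets; (b) net 78−1=77 ≥ 72 — meets.
  Stage I.1 is satisfied; the onus moves to the licensee.
Stage I.2 (licensee, a more-likely-than-not showing, weight exceeds 54): (c) 53 ≤ 54 — fails.
  Not every element is met, so the licensee fails to carry Stage I.2.
So the complainant prevails on this issue.
— Issue II —
At Stage II.1 the complainant must meet the preponderance of the evidence (weight exceeds 52): on (d) the weight is 61 less the opposing 4 gives net 57, > 52, so (d) meets the standard; on (e) the weight is 58, which does exceed 52, so (e) meets the standard.
  Stage II.1 carried; the burden shifts to the licensee.
At Stage II.2 the licensee must meet the preponderance of the evidence (weight exceeds 52): on (f) the weight is 49, ≤ 52, so (f) does not meet the standard.
  Stage II.2 not carried; the licensee fails its burden.
The complainant prevails on this issue.
Per-issue: Issue I → complainant; Issue II → complainant. The complainant must prevail on every issue; overall, the complainant prevails.

complainant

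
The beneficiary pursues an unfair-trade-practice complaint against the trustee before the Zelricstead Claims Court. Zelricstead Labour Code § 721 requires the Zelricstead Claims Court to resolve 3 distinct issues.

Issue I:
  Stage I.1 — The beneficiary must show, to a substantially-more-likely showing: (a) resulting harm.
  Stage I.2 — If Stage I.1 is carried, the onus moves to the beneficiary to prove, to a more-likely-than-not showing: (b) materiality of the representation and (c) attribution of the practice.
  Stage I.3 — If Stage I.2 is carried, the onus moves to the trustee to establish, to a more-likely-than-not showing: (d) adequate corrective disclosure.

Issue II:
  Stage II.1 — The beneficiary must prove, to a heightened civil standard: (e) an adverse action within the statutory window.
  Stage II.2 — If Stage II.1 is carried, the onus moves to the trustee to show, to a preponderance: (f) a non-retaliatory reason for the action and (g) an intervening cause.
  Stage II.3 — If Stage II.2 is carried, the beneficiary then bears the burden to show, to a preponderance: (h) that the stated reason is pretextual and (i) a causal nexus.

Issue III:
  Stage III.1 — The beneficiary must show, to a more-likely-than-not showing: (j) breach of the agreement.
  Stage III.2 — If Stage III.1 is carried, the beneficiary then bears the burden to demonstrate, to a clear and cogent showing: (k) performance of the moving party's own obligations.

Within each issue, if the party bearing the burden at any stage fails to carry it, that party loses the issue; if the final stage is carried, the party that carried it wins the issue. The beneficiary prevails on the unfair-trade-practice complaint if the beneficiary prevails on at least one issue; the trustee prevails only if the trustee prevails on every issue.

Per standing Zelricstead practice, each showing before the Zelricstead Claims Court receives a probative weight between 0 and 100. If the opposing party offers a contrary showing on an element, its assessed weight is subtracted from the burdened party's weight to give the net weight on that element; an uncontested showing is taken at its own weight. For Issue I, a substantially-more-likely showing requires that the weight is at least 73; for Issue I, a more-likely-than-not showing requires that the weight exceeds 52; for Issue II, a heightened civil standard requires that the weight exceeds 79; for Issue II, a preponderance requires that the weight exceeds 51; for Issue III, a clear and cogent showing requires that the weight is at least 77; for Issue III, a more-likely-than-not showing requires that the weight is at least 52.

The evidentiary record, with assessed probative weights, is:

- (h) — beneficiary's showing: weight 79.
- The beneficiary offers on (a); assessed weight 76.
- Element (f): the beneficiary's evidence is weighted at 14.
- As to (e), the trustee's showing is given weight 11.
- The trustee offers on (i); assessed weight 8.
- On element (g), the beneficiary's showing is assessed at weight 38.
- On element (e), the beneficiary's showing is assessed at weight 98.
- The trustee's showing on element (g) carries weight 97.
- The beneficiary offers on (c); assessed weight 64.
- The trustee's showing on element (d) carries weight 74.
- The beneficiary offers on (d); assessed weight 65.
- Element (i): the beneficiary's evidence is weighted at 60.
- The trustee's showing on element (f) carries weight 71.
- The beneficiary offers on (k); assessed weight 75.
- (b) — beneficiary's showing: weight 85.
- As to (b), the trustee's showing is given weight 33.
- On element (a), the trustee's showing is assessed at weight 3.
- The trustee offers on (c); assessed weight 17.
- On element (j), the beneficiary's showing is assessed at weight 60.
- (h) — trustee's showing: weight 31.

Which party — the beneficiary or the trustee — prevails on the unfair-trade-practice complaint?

trustee

— Issue I —
Stage I.1 (beneficiary, a substantially-more-likely showing, weight is at least 73): (a) net 76−3=73 ≥ 73 — meets.
  Stage I.1 is satisfied; the beneficiary continues to bear the burden.
Stage I.2 (beneficiary, a more-likely-than-not showing, weight exceeds 52): (b) net 85−33=52 ≤ 52 — fails; (c) net 64−17=47 ≤ 52 — fails.
  Not every element is met, so the beneficiary fails to carry Stage I.2.
So the trustee prevails on this issue.
— Issue II —
Stage II.1 — burden on beneficiary; standard: a heightened civil standard (weight exceeds 79).
    (e): 98 − 11 = 87 > 79 [met]
  Stage II.1 is satisfied; the onus moves to the trustee.
Stage II.2 — burden on trustee; standard: a preponderance (weight exceeds 51).
    (f): 71 − 14 = 57 > 51 [met]
    (g): 97 − 38 = 59 > 51 [met]
  Stage II.2 is satisfied; the onus moves to the beneficiary.
Stage II.3 — burden on beneficiary; standard: a preponderance (weight exceeds 51).
    (h): 79 − 31 = 48 ≤ 51 [not met]
    (i): 60 − 8 = 52 > 51 [met]
  The beneficiary does not carry Stage II.3.
The trustee prevails on this issue.
— Issue III —
Stage III.1 — burden on beneficiary; standard: a more-likely-than-not showing (weight is at least 52).
    (j): 60 ≥ 52 [met]
  Stage III.1 carried; the burden remains with the beneficiary.
Stage III.2 — burden on beneficiary; standard: a clear and cogent showing (weight is at least 77).
    (k): 75 < 77 [not met]
  Not every element is met, so the beneficiary fails to carry Stage III.2.
The analysis ends at Stage III.2; the trustee prevails on this issue.
Per-issue: Issue I → trustee; Issue II → trustee; Issue III → trustee. The beneficiary must prevail on at least one issue; overall, the trustee prevails.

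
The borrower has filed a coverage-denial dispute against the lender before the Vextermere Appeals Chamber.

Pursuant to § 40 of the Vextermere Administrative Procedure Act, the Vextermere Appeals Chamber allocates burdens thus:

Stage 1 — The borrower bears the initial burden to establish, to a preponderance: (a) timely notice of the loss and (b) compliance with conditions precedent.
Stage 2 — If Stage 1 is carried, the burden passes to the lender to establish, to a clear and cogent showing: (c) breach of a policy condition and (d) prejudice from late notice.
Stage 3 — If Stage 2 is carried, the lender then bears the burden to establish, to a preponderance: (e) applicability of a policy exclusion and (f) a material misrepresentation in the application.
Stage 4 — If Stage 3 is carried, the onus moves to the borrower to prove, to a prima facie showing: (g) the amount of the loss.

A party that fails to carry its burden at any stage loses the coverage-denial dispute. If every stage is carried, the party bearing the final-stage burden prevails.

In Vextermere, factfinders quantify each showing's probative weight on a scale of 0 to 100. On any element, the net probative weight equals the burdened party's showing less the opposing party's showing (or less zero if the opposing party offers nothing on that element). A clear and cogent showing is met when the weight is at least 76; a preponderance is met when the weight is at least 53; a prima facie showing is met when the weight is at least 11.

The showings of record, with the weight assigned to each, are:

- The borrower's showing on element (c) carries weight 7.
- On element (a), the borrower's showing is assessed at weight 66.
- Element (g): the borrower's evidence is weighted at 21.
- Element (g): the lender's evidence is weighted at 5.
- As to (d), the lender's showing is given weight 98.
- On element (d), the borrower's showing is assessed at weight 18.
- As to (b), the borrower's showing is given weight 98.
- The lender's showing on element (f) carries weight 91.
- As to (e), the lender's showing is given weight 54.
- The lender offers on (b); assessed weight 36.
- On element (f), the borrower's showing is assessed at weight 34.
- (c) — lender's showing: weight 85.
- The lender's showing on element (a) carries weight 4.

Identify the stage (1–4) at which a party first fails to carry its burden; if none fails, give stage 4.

stage 4

Stage 1 — burden on borrower; standard: a preponderance (weight is at least 53).
    (a): 66 − 4 = 62 ≥ 53 [met]
    (b): 98 − 36 = 62 ≥ 53 [met]
  The borrower carries Stage 1; the lender now bears the burden.
Stage 2 — burden on lender; standard: a clear and cogent showing (weight is at least 76).
    (c): 85 − 7 = 78 ≥ 76 [met]
    (d): 98 − 18 = 80 ≥ 76 [met]
  All elements met. The lender retains the burden for Stage 3.
Stage 3 — burden on lender; standard: a preponderance (weight is at least 53).
    (e): 54 ≥ 53 [met]
    (f): 91 − 34 = 57 ≥ 53 [met]
  Stage 3 is satisfied; the onus moves to the borrower.
Stage 4 — burden on borrower; standard: a prima facie showing (weight is at least 11).
    (g): 21 − 5 = 16 ≥ 11 [met]
  All elements met at the final stage.
All stages carried — the borrower prevails.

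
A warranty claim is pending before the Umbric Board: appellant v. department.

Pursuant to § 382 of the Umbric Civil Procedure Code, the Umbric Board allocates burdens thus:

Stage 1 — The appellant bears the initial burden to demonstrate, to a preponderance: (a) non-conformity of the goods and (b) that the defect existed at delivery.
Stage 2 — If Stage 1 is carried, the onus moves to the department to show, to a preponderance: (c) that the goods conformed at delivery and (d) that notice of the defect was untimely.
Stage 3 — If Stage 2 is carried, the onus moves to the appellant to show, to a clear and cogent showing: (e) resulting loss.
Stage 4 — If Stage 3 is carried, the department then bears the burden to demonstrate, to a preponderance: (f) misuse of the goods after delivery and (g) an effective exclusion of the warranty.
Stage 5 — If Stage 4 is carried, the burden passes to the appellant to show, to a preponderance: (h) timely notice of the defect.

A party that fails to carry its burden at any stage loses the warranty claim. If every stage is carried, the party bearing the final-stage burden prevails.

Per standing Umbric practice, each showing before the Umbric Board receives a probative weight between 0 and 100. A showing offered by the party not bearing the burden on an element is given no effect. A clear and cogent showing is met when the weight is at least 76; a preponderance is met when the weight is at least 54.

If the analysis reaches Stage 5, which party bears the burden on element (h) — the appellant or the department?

appellant

Stage 5's rule assigns the burden to the appellant (to a preponderance).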